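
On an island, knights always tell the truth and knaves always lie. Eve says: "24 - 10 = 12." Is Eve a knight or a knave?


Statement: "24 - 10 = 12."
Actual: 24 - 10 = 14
Claimed: 12
Statement is FALSE → Eve lies → Knave

Knave


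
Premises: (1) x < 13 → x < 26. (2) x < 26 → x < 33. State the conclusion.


Hypothetical syllogism: P → Q, Q → R ⊢ P → R
Premise 1: x < 13 → x < 26
Premise 2: x < 26 → x < 33
Chain the implications: the middle term (x < 26) links the two.
Conclusion: If x < 13, then x < 33.

If x < 13, then x < 33.


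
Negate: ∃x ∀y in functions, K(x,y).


Original: ∃x ∀y K(x,y)
Rule: ¬∀→∃, ¬∃→∀, negate predicate.
Negation: ∀x ∃y ¬K(x,y)

∀x ∃y ¬K(x,y)


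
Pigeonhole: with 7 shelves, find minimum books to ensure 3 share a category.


Pigeonhole: to guarantee k in one of n categories, need (k-1)×n + 1.
k = 3, n = 7
Minimum = (3-1) × 7 + 1 = 2 × 7 + 1

15


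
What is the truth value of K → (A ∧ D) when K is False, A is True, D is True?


K = False, A = True, D = True
Step 1: A ∧ D = True AND True = True
Step 2: K → (True): false only when K=True and consequent=False.
Result: True

True


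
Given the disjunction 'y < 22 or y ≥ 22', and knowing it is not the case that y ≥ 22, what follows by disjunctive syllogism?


Disjunctive syllogism: P ∨ Q, ¬P ⊢ Q
Disjunction: y < 22 ∨ y ≥ 22
We know it is not the case that y ≥ 22.
By disjunctive syllogism, the other disjunct must be true.

y < 22


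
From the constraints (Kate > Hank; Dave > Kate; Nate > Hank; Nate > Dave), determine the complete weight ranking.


Constraints: Kate > Hank; Dave > Kate; Nate > Hank; Nate > Dave
Method: at each step, the next-highest is the one remaining person who never appears on the smaller side of a constraint between remaining people.
  Step 1: remaining {Nate, Hank, Kate, Dave}; on the smaller side: {Hank, Kate, Dave} → Nate is next (Nate > Hank; Nate > Dave).
  Step 2: remaining {Hank, Kate, Dave}; on the smaller side: {Hank, Kate} → Dave is next (Dave > Kate).
  Step 3: remaining {Hank, Kate}; on the smaller side: {Hank} → Kate is next (Kate > Hank).
  Step 4: only Hank remains → lowest.
Final ranking (highest to lowest):

Nate > Dave > Kate > Hank


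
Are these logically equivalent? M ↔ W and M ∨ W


Expression 1: M ↔ W
Expression 2: M ∨ W
Truth table (M W | Expr1 Expr2):
  T T |   T     T
  T F |   F     T   ← differ
  F T |   F     T   ← differ
  F F |   T     F   ← differ
Counterexample: M=T, W=F gives Expr1 = F but Expr2 = T, so the expressions are NOT logically equivalent.

No


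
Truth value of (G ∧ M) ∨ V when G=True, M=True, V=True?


G = True, M = True, V = True
Expression: (G ∧ M) ∨ V
Step 1: G ∧ M = True AND True = True
Step 2: (True) ∨ V = True OR True = True

True


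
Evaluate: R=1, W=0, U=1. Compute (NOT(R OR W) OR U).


R OR W = 1
NOT(1) = 0
0 OR 1 = 1

1


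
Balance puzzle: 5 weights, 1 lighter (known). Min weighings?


Each weighing has 3 outcomes (left heavy / balance / right heavy), so k weighings distinguish at most 3^k cases; splitting into three near-equal groups achieves this.
Need 3^k ≥ 5: 3^1 = 3 < 5 ≤ 3^2 = 9
k = ⌈log₃(5)⌉ = 2

2


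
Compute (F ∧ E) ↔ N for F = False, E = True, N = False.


F = False, E = True, N = False
Step 1: F ∧ E = False AND True = False
Step 2: (False) ↔ N: true when both sides have same truth value.
Result: False ↔ False = True

True


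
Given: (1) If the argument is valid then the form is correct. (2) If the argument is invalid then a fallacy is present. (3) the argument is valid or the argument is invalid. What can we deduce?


Constructive dilemma: (P → Q) ∧ (R → S), P ∨ R ⊢ Q ∨ S
Premise 1: the argument is valid → the form is correct
Premise 2: the argument is invalid → a fallacy is present
Premise 3: the argument is valid ∨ the argument is invalid
Case 1: Assuming the argument is valid, then by Premise 1, the form is correct.
Case 2: Assuming the argument is invalid, then by Premise 2, a fallacy is present.
Since one of the argument is valid or the argument is invalid must hold, we get the form is correct or a fallacy is present.

The form is correct or a fallacy is present.


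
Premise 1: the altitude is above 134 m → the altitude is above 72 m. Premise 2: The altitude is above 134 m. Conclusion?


Modus ponens: P → Q, P ⊢ Q
P: the altitude is above 134 m
Q: the altitude is above 72 m
We have P → Q and P is true.
By modus ponens, Q must be true.

The altitude is above 72 m


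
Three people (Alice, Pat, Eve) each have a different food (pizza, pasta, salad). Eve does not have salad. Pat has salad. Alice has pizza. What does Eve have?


From clues:
  Alice → pizza
  Pat → salad
By elimination, Eve gets the remaining.

pasta


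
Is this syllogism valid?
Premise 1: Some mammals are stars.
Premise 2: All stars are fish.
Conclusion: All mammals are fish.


Premise 1: Some mammals are stars.
Premise 2: All stars are fish.
Conclusion: All mammals are fish.
Fallacy: illicit minor. The minor term (mammals) is distributed in the conclusion ('All mammals ...') but undistributed in its premise ('Some mammals are stars' doesn't cover all mammals).
Only 'Some mammals are fish' follows, not 'All'.

Invalid


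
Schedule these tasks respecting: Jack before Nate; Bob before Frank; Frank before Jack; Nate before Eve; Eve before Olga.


Constraints: Jack before Nate; Bob before Frank; Frank before Jack; Nate before Eve; Eve before Olga
Method: repeatedly schedule the remaining task that has no remaining task required before it.
  Step 1: remaining {Jack, Eve, Nate, Frank, Olga, Bob}; every task except Bob still has a predecessor pending → schedule Bob.
  Step 2: remaining {Jack, Eve, Nate, Frank, Olga}; every task except Frank still has a predecessor pending → schedule Frank.
  Step 3: remaining {Jack, Eve, Nate, Olga}; every task except Jack still has a predecessor pending → schedule Jack.
  Step 4: remaining {Eve, Nate, Olga}; every task except Nate still has a predecessor pending → schedule Nate.
  Step 5: remaining {Eve, Olga}; every task except Eve still has a predecessor pending → schedule Eve.
  Step 6: only Olga remains → schedule Olga.
Resulting order:

Bob → Frank → Jack → Nate → Eve → Olga


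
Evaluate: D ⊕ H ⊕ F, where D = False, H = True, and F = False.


D = False, H = True, F = False
Step 1: D ⊕ H = False XOR True = True
Step 2: True ⊕ F = True XOR False = True
XOR is true when an odd number of operands are true.

True


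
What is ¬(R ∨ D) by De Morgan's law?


De Morgan's law: ¬(P ∨ Q) ≡ ¬P ∧ ¬Q
¬(R ∨ D) = ¬R ∧ ¬D

¬R ∧ ¬D


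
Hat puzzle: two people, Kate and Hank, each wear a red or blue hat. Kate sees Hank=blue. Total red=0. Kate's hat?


Total red = 0, Hank = blue
Red accounted for: 0
Remaining for Kate: 0
Kate's hat is blue.

blue


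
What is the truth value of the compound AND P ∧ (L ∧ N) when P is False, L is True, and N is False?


P = False, L = True, N = False
Step 1: L ∧ N = True AND False = False
Step 2: P ∧ False = False AND False = False
AND is true only when ALL operands are true.

False


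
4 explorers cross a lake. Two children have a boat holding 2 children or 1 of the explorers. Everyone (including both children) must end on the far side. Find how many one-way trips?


Per crossing of one of the explorers: children→, one←, one of the explorers→, one← = 4 trips
4 × 4 = 16, + 1 final children→ = 17
Minimum trips = 17

17


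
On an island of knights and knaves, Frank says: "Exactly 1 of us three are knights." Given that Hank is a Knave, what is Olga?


Frank claims exactly 1 knights among Frank, Hank, Olga.
Given: Hank is a Knave.

Case 1: Frank is a Knight (tells truth)
  Then exactly 1 of the three are knights.
  Counting Frank, Hank: 1 knight(s) so far. Need 0 more → Olga = Knave.
Case 2: Frank is a Knave (lies)
  Then the count is NOT 1.
  If Olga = Knight, count = 1 = 1 → claim would be true, contradicts lie.
  If Olga = Knave, count = 0 ≠ 1 → lie confirmed ✓

Olga is a Knave.

Knave


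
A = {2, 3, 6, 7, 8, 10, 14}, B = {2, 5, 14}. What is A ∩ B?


A = {2, 3, 6, 7, 8, 10, 14}
B = {2, 5, 14}
Operation: intersection
Elements in both: 2, 14

{2, 14}


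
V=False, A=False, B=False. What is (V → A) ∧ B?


V = False, A = False, B = False
Expression: (V → A) ∧ B
Step 1: V → A = False → False (false only if V=True, A=False) = True
Step 2: (True) ∧ B = True AND False = False

False


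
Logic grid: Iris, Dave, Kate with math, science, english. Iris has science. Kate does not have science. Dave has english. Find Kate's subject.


From clues:
  Iris → science
  Dave → english
By elimination, Kate gets the remaining.

math


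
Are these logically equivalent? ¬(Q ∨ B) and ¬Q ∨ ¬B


Expression 1: ¬(Q ∨ B)
Expression 2: ¬Q ∨ ¬B
Truth table (Q B | Expr1 Expr2):
  T T |   F     F
  T F |   F     T   ← differ
  F T |   F     T   ← differ
  F F |   T     T
Counterexample: Q=T, B=F gives Expr1 = F but Expr2 = T, so the expressions are NOT logically equivalent.

No


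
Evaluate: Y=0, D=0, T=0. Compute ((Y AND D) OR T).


Y AND D = 0&0 = 0
0 OR 0 = 0

0


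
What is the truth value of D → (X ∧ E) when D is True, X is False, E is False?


D = True, X = False, E = False
Step 1: X ∧ E = False AND False = False
Step 2: D → (False): false only when D=True and consequent=False.
Result: False

False


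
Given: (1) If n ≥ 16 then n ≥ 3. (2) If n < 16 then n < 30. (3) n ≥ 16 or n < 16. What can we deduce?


Constructive dilemma: (P → Q) ∧ (R → S), P ∨ R ⊢ Q ∨ S
Premise 1: n ≥ 16 → n ≥ 3
Premise 2: n < 16 → n < 30
Premise 3: n ≥ 16 ∨ n < 16
Case 1: Assuming n ≥ 16, then by Premise 1, n ≥ 3.
Case 2: Assuming n < 16, then by Premise 2, n < 30.
Since one of n ≥ 16 or n < 16 must hold, we get n ≥ 3 or n < 30.

n ≥ 3 or n < 30.


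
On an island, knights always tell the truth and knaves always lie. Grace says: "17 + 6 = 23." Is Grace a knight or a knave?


Statement: "17 + 6 = 23."
Actual: 17 + 6 = 23
Claimed: 23
Statement is TRUE → Grace tells the truth → Knight

Knight


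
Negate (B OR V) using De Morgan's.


De Morgan's law: ¬(P ∨ Q) ≡ ¬P ∧ ¬Q
¬(B ∨ V) = ¬B ∧ ¬V

¬B ∧ ¬V


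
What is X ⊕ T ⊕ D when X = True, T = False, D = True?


X = True, T = False, D = True
Step 1: X ⊕ T = True XOR False = True
Step 2: True ⊕ D = True XOR True = False
XOR is true when an odd number of operands are true.

False


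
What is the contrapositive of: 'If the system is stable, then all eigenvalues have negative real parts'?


Original: If the system is stable, then all eigenvalues have negative real parts
Contrapositive: If ¬Q, then ¬P
Negate Q: not (all eigenvalues have negative real parts)
Negate P: not (the system is stable)

If not (all eigenvalues have negative real parts), then not (the system is stable).


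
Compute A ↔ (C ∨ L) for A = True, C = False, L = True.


A = True, C = False, L = True
Step 1: C ∨ L = False OR True = True
Step 2: A ↔ (True): true when both sides have same truth value.
Result: True ↔ True = True

True


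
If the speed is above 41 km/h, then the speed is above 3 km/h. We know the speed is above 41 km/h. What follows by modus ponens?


Modus ponens: P → Q, P ⊢ Q
P: the speed is above 41 km/h
Q: the speed is above 3 km/h
We have P → Q and P is true.
By modus ponens, Q must be true.

The speed is above 3 km/h


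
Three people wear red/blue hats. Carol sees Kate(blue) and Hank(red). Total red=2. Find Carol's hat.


Total red = 2, seen red = 1
Own red = 2 - 1 = 1
Carol's hat is red.

red


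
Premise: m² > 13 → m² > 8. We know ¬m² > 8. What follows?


Modus tollens: P → Q, ¬Q ⊢ ¬P
P: m² > 13
Q: m² > 8
We have P → Q and Q is false.
By modus tollens, P must be false.

It is not the case that m² > 13


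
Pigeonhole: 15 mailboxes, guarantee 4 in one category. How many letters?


Pigeonhole: to guarantee k in one of n categories, need (k-1)×n + 1.
k = 4, n = 15
Minimum = (4-1) × 15 + 1 = 3 × 15 + 1

46


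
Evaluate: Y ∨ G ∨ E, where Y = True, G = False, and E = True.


Y = True, G = False, E = True
Step 1: Y ∨ G = True OR False = True
Step 2: True ∨ E = True OR True = True
OR is true when at least one operand is true.

True


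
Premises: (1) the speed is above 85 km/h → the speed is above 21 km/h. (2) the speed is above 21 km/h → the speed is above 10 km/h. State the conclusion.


Hypothetical syllogism: P → Q, Q → R ⊢ P → R
Premise 1: the speed is above 85 km/h → the speed is above 21 km/h
Premise 2: the speed is above 21 km/h → the speed is above 10 km/h
Chain the implications: the middle term (the speed is above 21 km/h) links the two.
Conclusion: If the speed is above 85 km/h, then the speed is above 10 km/h.

If the speed is above 85 km/h, then the speed is above 10 km/h.


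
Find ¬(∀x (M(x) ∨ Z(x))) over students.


Original: ∀x (M(x) ∨ Z(x))
Rule: ¬∀→∃, ¬∃→∀, negate predicate.
Negation: ∃x (¬M(x) ∧ ¬Z(x))

∃x (¬M(x) ∧ ¬Z(x))


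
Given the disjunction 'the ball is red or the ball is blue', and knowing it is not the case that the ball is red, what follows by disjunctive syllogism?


Disjunctive syllogism: P ∨ Q, ¬P ⊢ Q
Disjunction: the ball is red ∨ the ball is blue
We know it is not the case that the ball is red.
By disjunctive syllogism, the other disjunct must be true.

The ball is blue


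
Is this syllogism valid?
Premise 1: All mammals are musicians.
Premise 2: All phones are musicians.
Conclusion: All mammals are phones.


Premise 1: All mammals are musicians.
Premise 2: All phones are musicians.
Conclusion: All mammals are phones.
Fallacy: undistributed middle. musicians is predicate in both.
Counterexample: mammals and phones could be disjoint subsets of musicians.

Invalid


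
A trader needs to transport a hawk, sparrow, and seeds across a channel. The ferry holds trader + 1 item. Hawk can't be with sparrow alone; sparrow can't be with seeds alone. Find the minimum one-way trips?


1. trader+sparrow → 2. trader ← 3. trader+hawk → 4. trader+sparrow ← 5. trader+seeds → 6. trader ← 7. trader+sparrow →
Minimum trips = 7

7


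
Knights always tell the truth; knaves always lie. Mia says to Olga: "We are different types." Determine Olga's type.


Mia says: "We are different types."
Case 1: Mia is a Knight (truth-teller)
  Statement is true → they ARE different → Olga is a Knave
Case 2: Mia is a Knave (liar)
  Statement is false → they are NOT different → Olga is a Knave
In both cases, Olga is a Knave.

Knave


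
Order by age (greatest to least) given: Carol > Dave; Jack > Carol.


Constraints: Carol > Dave; Jack > Carol
Method: at each step, the next-highest is the one remaining person who never appears on the smaller side of a constraint between remaining people.
  Step 1: remaining {Jack, Carol, Dave}; on the smaller side: {Carol, Dave} → Jack is next (Jack > Carol).
  Step 2: remaining {Carol, Dave}; on the smaller side: {Dave} → Carol is next (Carol > Dave).
  Step 3: only Dave remains → lowest.
Final ranking (highest to lowest):

Jack > Carol > Dave


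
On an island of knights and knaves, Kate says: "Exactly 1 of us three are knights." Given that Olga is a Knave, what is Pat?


Kate claims exactly 1 knights among Kate, Olga, Pat.
Given: Olga is a Knave.

Case 1: Kate is a Knight (tells truth)
  Then exactly 1 of the three are knights.
  Counting Kate, Olga: 1 knight(s) so far. Need 0 more → Pat = Knave.
Case 2: Kate is a Knave (lies)
  Then the count is NOT 1.
  If Pat = Knight, count = 1 = 1 → claim would be true, contradicts lie.
  If Pat = Knave, count = 0 ≠ 1 → lie confirmed ✓

Pat is a Knave.

Knave


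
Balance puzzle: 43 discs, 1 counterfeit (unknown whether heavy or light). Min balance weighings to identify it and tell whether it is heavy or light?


Let n = 43. 86 possibilities (n discs × lighter/heavier); each weighing has 3 outcomes.
Bound for k weighings: say the first weighing puts j discs on each pan. If it tips, the 2j weighed discs remain suspects (each with a known direction) and k-1 weighings give 3^(k-1) outcomes; 3^(k-1) is odd, so 2j ≤ 3^(k-1) - 1. If it balances, the n - 2j unweighed discs remain with direction unknown: 2(n - 2j) ≤ 3^(k-1) - 1 by the same parity argument. Adding, n ≤ (3^(k-1) - 1) + (3^(k-1) - 1)/2 = (3^k - 3)/2, and the classical three-group strategy achieves this (3 discs in 2 weighings, 12 in 3, 39 in 4, 120 in 5).
So we need the smallest k with (3^k - 3)/2 ≥ 43.
k = 4: (3^4 - 3)/2 = 39 < 43 ✗
k = 5: (3^5 - 3)/2 = 120 ≥ 43 ✓

5


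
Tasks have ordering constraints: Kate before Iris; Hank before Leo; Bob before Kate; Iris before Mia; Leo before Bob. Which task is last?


Constraints: Kate before Iris; Hank before Leo; Bob before Kate; Iris before Mia; Leo before Bob
The last task can have nothing scheduled after it, so it must never appear on the left of a 'before'.
Tasks appearing before some other task: Kate, Hank, Bob, Iris, Leo.
The only task not in that list is Mia → it is last.

Mia


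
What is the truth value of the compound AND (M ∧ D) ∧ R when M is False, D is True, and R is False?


M = False, D = True, R = False
Step 1: M ∧ D = False AND True = False
Step 2: False ∧ R = False AND False = False
AND is true only when ALL operands are true.

False


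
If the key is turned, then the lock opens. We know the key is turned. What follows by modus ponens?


Modus ponens: P → Q, P ⊢ Q
P: the key is turned
Q: the lock opens
We have P → Q and P is true.
By modus ponens, Q must be true.

The lock opens


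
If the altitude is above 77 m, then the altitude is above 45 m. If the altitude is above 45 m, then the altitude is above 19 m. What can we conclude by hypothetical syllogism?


Hypothetical syllogism: P → Q, Q → R ⊢ P → R
Premise 1: the altitude is above 77 m → the altitude is above 45 m
Premise 2: the altitude is above 45 m → the altitude is above 19 m
Chain the implications: the middle term (the altitude is above 45 m) links the two.
Conclusion: If the altitude is above 77 m, then the altitude is above 19 m.

If the altitude is above 77 m, then the altitude is above 19 m.


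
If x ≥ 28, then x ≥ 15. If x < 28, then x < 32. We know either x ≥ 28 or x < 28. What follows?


Constructive dilemma: (P → Q) ∧ (R → S), P ∨ R ⊢ Q ∨ S
Premise 1: x ≥ 28 → x ≥ 15
Premise 2: x < 28 → x < 32
Premise 3: x ≥ 28 ∨ x < 28
Case 1: Assuming x ≥ 28, then by Premise 1, x ≥ 15.
Case 2: Assuming x < 28, then by Premise 2, x < 32.
Since one of x ≥ 28 or x < 28 must hold, we get x ≥ 15 or x < 32.

x ≥ 15 or x < 32.


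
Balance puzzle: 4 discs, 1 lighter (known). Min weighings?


Each weighing has 3 outcomes (left heavy / balance / right heavy), so k weighings distinguish at most 3^k cases; splitting into three near-equal groups achieves this.
Need 3^k ≥ 4: 3^1 = 3 < 4 ≤ 3^2 = 9
k = ⌈log₃(4)⌉ = 2

2


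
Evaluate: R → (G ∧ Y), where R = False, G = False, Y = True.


R = False, G = False, Y = True
Step 1: G ∧ Y = False AND True = False
Step 2: R → (False): false only when R=True and consequent=False.
Result: True

True


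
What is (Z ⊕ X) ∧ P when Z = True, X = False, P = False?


Z = True, X = False, P = False
Step 1: Z ⊕ X = True XOR False = True
Step 2: True ∧ P = True AND False = False
XOR true when exactly one of Z,X is true; then AND with P.

False


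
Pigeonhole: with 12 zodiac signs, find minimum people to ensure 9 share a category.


Pigeonhole: to guarantee k in one of n categories, need (k-1)×n + 1.
k = 9, n = 12
Minimum = (9-1) × 12 + 1 = 8 × 12 + 1

97


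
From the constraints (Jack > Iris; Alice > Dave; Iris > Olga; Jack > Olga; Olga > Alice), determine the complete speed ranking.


Constraints: Jack > Iris; Alice > Dave; Iris > Olga; Jack > Olga; Olga > Alice
Method: at each step, the next-highest is the one remaining person who never appears on the smaller side of a constraint between remaining people.
  Step 1: remaining {Iris, Jack, Dave, Alice, Olga}; on the smaller side: {Iris, Dave, Alice, Olga} → Jack is next (Jack > Iris; Jack > Olga).
  Step 2: remaining {Iris, Dave, Alice, Olga}; on the smaller side: {Dave, Alice, Olga} → Iris is next (Iris > Olga).
  Step 3: remaining {Dave, Alice, Olga}; on the smaller side: {Dave, Alice} → Olga is next (Olga > Alice).
  Step 4: remaining {Dave, Alice}; on the smaller side: {Dave} → Alice is next (Alice > Dave).
  Step 5: only Dave remains → lowest.
Final ranking (highest to lowest):

Jack > Iris > Olga > Alice > Dave


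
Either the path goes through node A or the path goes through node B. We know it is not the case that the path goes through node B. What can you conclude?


Disjunctive syllogism: P ∨ Q, ¬P ⊢ Q
Disjunction: the path goes through node A ∨ the path goes through node B
We know it is not the case that the path goes through node B.
By disjunctive syllogism, the other disjunct must be true.

The path goes through node A


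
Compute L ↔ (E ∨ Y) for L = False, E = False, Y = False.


L = False, E = False, Y = False
Step 1: E ∨ Y = False OR False = False
Step 2: L ↔ (False): true when both sides have same truth value.
Result: False ↔ False = True

True


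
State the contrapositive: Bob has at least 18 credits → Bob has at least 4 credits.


Original: If Bob has at least 18 credits, then Bob has at least 4 credits
Contrapositive: If ¬Q, then ¬P
Negate Q: not (Bob has at least 4 credits)
Negate P: not (Bob has at least 18 credits)

If not (Bob has at least 4 credits), then not (Bob has at least 18 credits).


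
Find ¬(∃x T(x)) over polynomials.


Original: ∃x T(x)
Rule: ¬∀→∃, ¬∃→∀, negate predicate.
Negation: ∀x ¬T(x)

∀x ¬T(x)


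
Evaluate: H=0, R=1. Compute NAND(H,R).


H AND R = 0
NOT(0) = 1

1


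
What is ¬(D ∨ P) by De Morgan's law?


De Morgan's law: ¬(P ∨ Q) ≡ ¬P ∧ ¬Q
¬(D ∨ P) = ¬D ∧ ¬P

¬D ∧ ¬P


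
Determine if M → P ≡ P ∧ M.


Expression 1: M → P
Expression 2: P ∧ M
Truth table (M P | Expr1 Expr2):
  T T |   T     T
  T F |   F     F
  F T |   T     F   ← differ
  F F |   T     F   ← differ
Counterexample: M=F, P=T gives Expr1 = T but Expr2 = F, so the expressions are NOT logically equivalent.

No


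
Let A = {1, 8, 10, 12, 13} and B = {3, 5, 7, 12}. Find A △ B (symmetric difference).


A = {1, 8, 10, 12, 13}
B = {3, 5, 7, 12}
Operation: symmetric difference
In A only: [1, 8, 10, 13], in B only: [3, 5, 7]

{1, 3, 5, 7, 8, 10, 13}


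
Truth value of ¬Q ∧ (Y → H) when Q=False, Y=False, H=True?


Q = False, Y = False, H = True
Expression: ¬Q ∧ (Y → H)
Step 1: ¬Q = NOT False = True
Step 2: Y → H = False → True (false only if Y=True, H=False) = True
Step 3: (True) ∧ (True) = True AND True = True

True


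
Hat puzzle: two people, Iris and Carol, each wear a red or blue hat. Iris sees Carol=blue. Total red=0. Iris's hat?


Total red = 0, Carol = blue
Red accounted for: 0
Remaining for Iris: 0
Iris's hat is blue.

blue


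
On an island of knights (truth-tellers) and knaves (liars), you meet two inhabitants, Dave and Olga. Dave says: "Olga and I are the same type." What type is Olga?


Dave says: "Olga and I are the same type."
Case 1: Dave is a Knight (truth-teller)
  Statement is true → they ARE the same → Olga is also a Knight
Case 2: Dave is a Knave (liar)
  Statement is false → they are NOT the same → Olga is a Knight
In both cases, Olga is a Knight.

Knight


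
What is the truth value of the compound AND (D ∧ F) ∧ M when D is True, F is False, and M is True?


D = True, F = False, M = True
Step 1: D ∧ F = True AND False = False
Step 2: False ∧ M = False AND True = False
AND is true only when ALL operands are true.

False


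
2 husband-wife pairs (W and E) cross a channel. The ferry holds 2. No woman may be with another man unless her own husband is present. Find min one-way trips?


Label couples W and E.
1. WW+WE → (far: WW,WE; near: HW,HE)
2. WW ←   (far: WE; near: HW,HE,WW)
3. HW+HE → (far: HW,HE,WE; near: WW)
4. HW ←   (far: HE,WE; near: HW,WW)  — HW returns, since WW is alone on near bank
5. HW+WW → (far: all four; near: empty)
Every state respects the constraint.
Minimum trips = 5

5


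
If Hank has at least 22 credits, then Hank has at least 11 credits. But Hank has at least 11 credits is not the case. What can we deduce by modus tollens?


Modus tollens: P → Q, ¬Q ⊢ ¬P
P: Hank has at least 22 credits
Q: Hank has at least 11 credits
We have P → Q and Q is false.
By modus tollens, P must be false.

It is not the case that Hank has at least 22 credits


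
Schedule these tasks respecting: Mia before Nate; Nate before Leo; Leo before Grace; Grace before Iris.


Constraints: Mia before Nate; Nate before Leo; Leo before Grace; Grace before Iris
Method: repeatedly schedule the remaining task that has no remaining task required before it.
  Step 1: remaining {Nate, Grace, Iris, Leo, Mia}; every task except Mia still has a predecessor pending → schedule Mia.
  Step 2: remaining {Nate, Grace, Iris, Leo}; every task except Nate still has a predecessor pending → schedule Nate.
  Step 3: remaining {Grace, Iris, Leo}; every task except Leo still has a predecessor pending → schedule Leo.
  Step 4: remaining {Grace, Iris}; every task except Grace still has a predecessor pending → schedule Grace.
  Step 5: only Iris remains → schedule Iris.
Resulting order:

Mia → Nate → Leo → Grace → Iris


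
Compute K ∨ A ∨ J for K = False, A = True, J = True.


K = False, A = True, J = True
Step 1: K ∨ A = False OR True = True
Step 2: True ∨ J = True OR True = True
OR is true when at least one operand is true.

True


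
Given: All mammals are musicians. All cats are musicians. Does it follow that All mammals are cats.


Premise 1: All mammals are musicians.
Premise 2: All cats are musicians.
Conclusion: All mammals are cats.
Fallacy: undistributed middle. musicians is predicate in both.
Counterexample: mammals and cats could be disjoint subsets of musicians.

Invalid


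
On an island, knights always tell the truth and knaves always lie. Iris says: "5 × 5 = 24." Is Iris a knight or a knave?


Statement: "5 × 5 = 24."
Actual: 5 × 5 = 25
Claimed: 24
Statement is FALSE → Iris lies → Knave

Knave


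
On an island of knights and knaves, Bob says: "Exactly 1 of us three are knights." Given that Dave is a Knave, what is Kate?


Bob claims exactly 1 knights among Bob, Dave, Kate.
Given: Dave is a Knave.

Case 1: Bob is a Knight (tells truth)
  Then exactly 1 of the three are knights.
  Counting Bob, Dave: 1 knight(s) so far. Need 0 more → Kate = Knave.
Case 2: Bob is a Knave (lies)
  Then the count is NOT 1.
  If Kate = Knight, count = 1 = 1 → claim would be true, contradicts lie.
  If Kate = Knave, count = 0 ≠ 1 → lie confirmed ✓

Kate is a Knave.

Knave


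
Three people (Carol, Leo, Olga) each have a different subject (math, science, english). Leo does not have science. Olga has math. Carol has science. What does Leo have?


From clues:
  Olga → math
  Carol → science
By elimination, Leo gets the remaining.

english


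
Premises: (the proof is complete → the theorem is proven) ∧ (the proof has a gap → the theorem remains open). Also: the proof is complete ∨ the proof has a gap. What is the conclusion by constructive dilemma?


Constructive dilemma: (P → Q) ∧ (R → S), P ∨ R ⊢ Q ∨ S
Premise 1: the proof is complete → the theorem is proven
Premise 2: the proof has a gap → the theorem remains open
Premise 3: the proof is complete ∨ the proof has a gap
Case 1: Assuming the proof is complete, then by Premise 1, the theorem is proven.
Case 2: Assuming the proof has a gap, then by Premise 2, the theorem remains open.
Since one of the proof is complete or the proof has a gap must hold, we get the theorem is proven or the theorem remains open.

The theorem is proven or the theorem remains open.


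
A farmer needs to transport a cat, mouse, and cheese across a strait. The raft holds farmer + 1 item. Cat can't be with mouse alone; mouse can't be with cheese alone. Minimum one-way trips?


1. farmer+mouse → 2. farmer ← 3. farmer+cat → 4. farmer+mouse ← 5. farmer+cheese → 6. farmer ← 7. farmer+mouse →
Minimum trips = 7

7


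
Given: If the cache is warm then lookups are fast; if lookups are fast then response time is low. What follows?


Hypothetical syllogism: P → Q, Q → R ⊢ P → R
Premise 1: the cache is warm → lookups are fast
Premise 2: lookups are fast → response time is low
Chain the implications: the middle term (lookups are fast) links the two.
Conclusion: If the cache is warm, then response time is low.

If the cache is warm, then response time is low.


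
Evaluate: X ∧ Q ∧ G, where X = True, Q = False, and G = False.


X = True, Q = False, G = False
Step 1: X ∧ Q = True AND False = False
Step 2: (False) ∧ G = (False) AND False = False
AND is true only when ALL operands are true.

False


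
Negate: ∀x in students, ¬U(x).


Original: ∀x ¬U(x)
Rule: ¬∀→∃, ¬∃→∀, negate predicate.
Negation: ∃x U(x)

∃x U(x)


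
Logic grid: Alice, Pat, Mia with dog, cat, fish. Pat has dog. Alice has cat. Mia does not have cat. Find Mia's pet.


From clues:
  Alice → cat
  Pat → dog
By elimination, Mia gets the remaining.

fish


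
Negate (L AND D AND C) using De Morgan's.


De Morgan's law: ¬(P ∧ Q ∧ R) ≡ ¬P ∨ ¬Q ∨ ¬R
¬(L ∧ D ∧ C) = ¬L ∨ ¬D ∨ ¬C

¬L ∨ ¬D ∨ ¬C


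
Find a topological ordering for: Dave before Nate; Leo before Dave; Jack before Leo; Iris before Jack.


Constraints: Dave before Nate; Leo before Dave; Jack before Leo; Iris before Jack
Method: repeatedly schedule the remaining task that has no remaining task required before it.
  Step 1: remaining {Iris, Leo, Nate, Jack, Dave}; every task except Iris still has a predecessor pending → schedule Iris.
  Step 2: remaining {Leo, Nate, Jack, Dave}; every task except Jack still has a predecessor pending → schedule Jack.
  Step 3: remaining {Leo, Nate, Dave}; every task except Leo still has a predecessor pending → schedule Leo.
  Step 4: remaining {Nate, Dave}; every task except Dave still has a predecessor pending → schedule Dave.
  Step 5: only Nate remains → schedule Nate.
Resulting order:

Iris → Jack → Leo → Dave → Nate


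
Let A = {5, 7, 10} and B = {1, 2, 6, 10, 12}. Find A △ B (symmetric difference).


A = {5, 7, 10}
B = {1, 2, 6, 10, 12}
Operation: symmetric difference
In A only: [5, 7], in B only: [1, 2, 6, 12]

{1, 2, 5, 6, 7, 12}


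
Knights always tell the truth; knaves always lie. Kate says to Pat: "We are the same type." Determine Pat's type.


Kate says: "We are the same type."
Case 1: Kate is a Knight (truth-teller)
  Statement is true → they ARE the same → Pat is also a Knight
Case 2: Kate is a Knave (liar)
  Statement is false → they are NOT the same → Pat is a Knight
In both cases, Pat is a Knight.

Knight


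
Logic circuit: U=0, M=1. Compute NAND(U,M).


U AND M = 0
NOT(0) = 1

1


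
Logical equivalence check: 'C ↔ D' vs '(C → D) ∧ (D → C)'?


Expression 1: C ↔ D
Expression 2: (C → D) ∧ (D → C)
Truth table (C D | Expr1 Expr2):
  T T |   T     T
  T F |   F     F
  F T |   F     F
  F F |   T     T
All 4 rows agree, so the expressions are logically equivalent.

Yes


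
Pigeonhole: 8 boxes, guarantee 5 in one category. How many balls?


Pigeonhole: to guarantee k in one of n categories, need (k-1)×n + 1.
k = 5, n = 8
Minimum = (5-1) × 8 + 1 = 4 × 8 + 1

33


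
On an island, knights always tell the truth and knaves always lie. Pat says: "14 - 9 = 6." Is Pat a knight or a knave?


Statement: "14 - 9 = 6."
Actual: 14 - 9 = 5
Claimed: 6
Statement is FALSE → Pat lies → Knave

Knave


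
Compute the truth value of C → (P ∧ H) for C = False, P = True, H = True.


C = False, P = True, H = True
Step 1: P ∧ H = True AND True = True
Step 2: C → (True): false only when C=True and consequent=False.
Result: True

True


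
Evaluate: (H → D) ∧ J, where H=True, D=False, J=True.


H = True, D = False, J = True
Expression: (H → D) ∧ J
Step 1: H → D = True → False (false only if H=True, D=False) = False
Step 2: (False) ∧ J = False AND True = False

False


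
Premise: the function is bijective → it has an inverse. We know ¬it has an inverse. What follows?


Modus tollens: P → Q, ¬Q ⊢ ¬P
P: the function is bijective
Q: it has an inverse
We have P → Q and Q is false.
By modus tollens, P must be false.

It is not the case that the function is bijective


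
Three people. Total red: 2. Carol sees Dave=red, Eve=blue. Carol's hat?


Total red = 2, seen red = 1
Own red = 2 - 1 = 1
Carol's hat is red.

red


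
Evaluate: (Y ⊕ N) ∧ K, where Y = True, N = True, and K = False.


Y = True, N = True, K = False
Step 1: Y ⊕ N = True XOR True = False
Step 2: False ∧ K = False AND False = False
XOR true when exactly one of Y,N is true; then AND with K.

False


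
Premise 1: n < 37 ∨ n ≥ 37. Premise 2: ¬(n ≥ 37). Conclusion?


Disjunctive syllogism: P ∨ Q, ¬P ⊢ Q
Disjunction: n < 37 ∨ n ≥ 37
We know it is not the case that n ≥ 37.
By disjunctive syllogism, the other disjunct must be true.

n < 37


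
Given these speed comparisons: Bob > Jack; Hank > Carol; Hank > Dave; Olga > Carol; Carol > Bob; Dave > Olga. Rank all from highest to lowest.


Constraints: Bob > Jack; Hank > Carol; Hank > Dave; Olga > Carol; Carol > Bob; Dave > Olga
Method: at each step, the next-highest is the one remaining person who never appears on the smaller side of a constraint between remaining people.
  Step 1: remaining {Carol, Olga, Hank, Jack, Dave, Bob}; on the smaller side: {Carol, Olga, Jack, Dave, Bob} → Hank is next (Hank > Carol; Hank > Dave).
  Step 2: remaining {Carol, Olga, Jack, Dave, Bob}; on the smaller side: {Carol, Olga, Jack, Bob} → Dave is next (Dave > Olga).
  Step 3: remaining {Carol, Olga, Jack, Bob}; on the smaller side: {Carol, Jack, Bob} → Olga is next (Olga > Carol).
  Step 4: remaining {Carol, Jack, Bob}; on the smaller side: {Jack, Bob} → Carol is next (Carol > Bob).
  Step 5: remaining {Jack, Bob}; on the smaller side: {Jack} → Bob is next (Bob > Jack).
  Step 6: only Jack remains → lowest.
Final ranking (highest to lowest):

Hank > Dave > Olga > Carol > Bob > Jack


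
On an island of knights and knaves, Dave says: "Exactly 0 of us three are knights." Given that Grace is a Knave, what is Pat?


Dave claims exactly 0 knights among Dave, Grace, Pat.
Given: Grace is a Knave.

Case 1: Dave is a Knight (tells truth)
  Then exactly 0 of the three are knights.
  Counting Dave, Grace: 1 knight(s) so far. Need -1 more → impossible.
Case 2: Dave is a Knave (lies)
  Then the count is NOT 0.
  If Pat = Knave, count = 0 = 0 → claim would be true, contradicts lie.
  If Pat = Knight, count = 1 ≠ 0 → lie confirmed ✓

Pat is a Knight.

Knight


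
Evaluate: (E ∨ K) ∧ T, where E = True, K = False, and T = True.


E = True, K = False, T = True
Step 1: E ∨ K = True OR False = True
Step 2: True ∧ T = True AND True = True
OR is true when at least one operand is true; AND requires both.

True


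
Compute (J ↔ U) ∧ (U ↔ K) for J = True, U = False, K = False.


J = True, U = False, K = False
Step 1: J ↔ U is true when J and U have the same value. Result: False
Step 2: U ↔ K is true when U and K have the same value. Result: True
Step 3: False ∧ True = False

False


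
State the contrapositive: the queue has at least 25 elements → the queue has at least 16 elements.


Original: If the queue has at least 25 elements, then the queue has at least 16 elements
Contrapositive: If ¬Q, then ¬P
Negate Q: not (the queue has at least 16 elements)
Negate P: not (the queue has at least 25 elements)

If not (the queue has at least 16 elements), then not (the queue has at least 25 elements).


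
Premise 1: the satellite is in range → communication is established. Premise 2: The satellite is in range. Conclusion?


Modus ponens: P → Q, P ⊢ Q
P: the satellite is in range
Q: communication is established
We have P → Q and P is true.
By modus ponens, Q must be true.

Communication is established


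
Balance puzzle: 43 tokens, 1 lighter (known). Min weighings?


Each weighing has 3 outcomes (left heavy / balance / right heavy), so k weighings distinguish at most 3^k cases; splitting into three near-equal groups achieves this.
Need 3^k ≥ 43: 3^3 = 27 < 43 ≤ 3^4 = 81
k = ⌈log₃(43)⌉ = 4

4


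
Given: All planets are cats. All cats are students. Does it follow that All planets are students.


Premise 1: All planets are cats.
Premise 2: All cats are students.
Conclusion: All planets are students.
Barbara syllogism (AAA-1): All A are B, All B are C → All A are C.
Middle term (cats) distributed in premise 2.

Valid


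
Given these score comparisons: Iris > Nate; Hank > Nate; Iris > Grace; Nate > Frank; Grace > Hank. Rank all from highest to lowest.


Constraints: Iris > Nate; Hank > Nate; Iris > Grace; Nate > Frank; Grace > Hank
Method: at each step, the next-highest is the one remaining person who never appears on the smaller side of a constraint between remaining people.
  Step 1: remaining {Nate, Iris, Grace, Frank, Hank}; on the smaller side: {Nate, Grace, Frank, Hank} → Iris is next (Iris > Nate; Iris > Grace).
  Step 2: remaining {Nate, Grace, Frank, Hank}; on the smaller side: {Nate, Frank, Hank} → Grace is next (Grace > Hank).
  Step 3: remaining {Nate, Frank, Hank}; on the smaller side: {Nate, Frank} → Hank is next (Hank > Nate).
  Step 4: remaining {Nate, Frank}; on the smaller side: {Frank} → Nate is next (Nate > Frank).
  Step 5: only Frank remains → lowest.
Final ranking (highest to lowest):

Iris > Grace > Hank > Nate > Frank


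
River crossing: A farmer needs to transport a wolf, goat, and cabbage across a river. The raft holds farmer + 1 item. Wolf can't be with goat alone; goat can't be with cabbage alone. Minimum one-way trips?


1. farmer+goat → 2. farmer ← 3. farmer+wolf → 4. farmer+goat ← 5. farmer+cabbage → 6. farmer ← 7. farmer+goat →
Minimum trips = 7

7


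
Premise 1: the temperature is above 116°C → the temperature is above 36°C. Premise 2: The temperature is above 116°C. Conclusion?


Modus ponens: P → Q, P ⊢ Q
P: the temperature is above 116°C
Q: the temperature is above 36°C
We have P → Q and P is true.
By modus ponens, Q must be true.

The temperature is above 36°C


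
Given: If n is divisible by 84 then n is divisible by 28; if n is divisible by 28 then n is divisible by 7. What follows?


Hypothetical syllogism: P → Q, Q → R ⊢ P → R
Premise 1: n is divisible by 84 → n is divisible by 28
Premise 2: n is divisible by 28 → n is divisible by 7
Chain the implications: the middle term (n is divisible by 28) links the two.
Conclusion: If n is divisible by 84, then n is divisible by 7.

If n is divisible by 84, then n is divisible by 7.


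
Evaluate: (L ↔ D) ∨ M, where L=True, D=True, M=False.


L = True, D = True, M = False
Expression: (L ↔ D) ∨ M
Step 1: L ↔ D = (True iff True) (true when values match) = True
Step 2: (True) ∨ M = True OR False = True

True
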